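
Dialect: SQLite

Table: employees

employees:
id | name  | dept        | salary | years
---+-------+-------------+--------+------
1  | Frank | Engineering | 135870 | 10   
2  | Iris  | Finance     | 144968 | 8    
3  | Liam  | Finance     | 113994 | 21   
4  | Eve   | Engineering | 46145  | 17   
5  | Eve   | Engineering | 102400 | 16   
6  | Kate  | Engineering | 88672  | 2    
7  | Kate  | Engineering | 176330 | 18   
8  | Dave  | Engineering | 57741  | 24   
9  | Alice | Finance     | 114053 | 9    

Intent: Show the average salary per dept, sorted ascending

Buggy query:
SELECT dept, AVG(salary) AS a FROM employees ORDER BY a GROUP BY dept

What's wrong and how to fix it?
Bug: ORDER BY appears before GROUP BY; SQL clause order requires GROUP BY first

Fix: Move ORDER BY to the end, after GROUP BY

Corrected query:
SELECT dept, AVG(salary) AS a FROM employees GROUP BY dept ORDER BY a

Result:
dept        | a            
------------+--------------
Engineering | 101193       
Finance     | 124338.333333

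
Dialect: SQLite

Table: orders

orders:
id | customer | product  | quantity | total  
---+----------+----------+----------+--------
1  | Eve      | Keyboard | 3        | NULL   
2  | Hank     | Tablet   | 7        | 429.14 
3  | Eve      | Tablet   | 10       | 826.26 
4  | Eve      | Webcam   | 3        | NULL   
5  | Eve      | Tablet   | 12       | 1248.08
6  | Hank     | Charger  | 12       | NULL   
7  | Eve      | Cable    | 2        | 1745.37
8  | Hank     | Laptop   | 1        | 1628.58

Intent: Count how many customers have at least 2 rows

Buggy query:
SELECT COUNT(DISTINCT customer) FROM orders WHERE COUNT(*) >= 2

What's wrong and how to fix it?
Bug: COUNT(*) cannot appear in WHERE; the per-group count doesn't exist yet

Fix: Group first with HAVING COUNT(*) >= 2, then COUNT the resulting groups

Corrected query:
SELECT COUNT(*) FROM (SELECT customer FROM orders GROUP BY customer HAVING COUNT(*) >= 2)

Result:
COUNT(*)
--------
2       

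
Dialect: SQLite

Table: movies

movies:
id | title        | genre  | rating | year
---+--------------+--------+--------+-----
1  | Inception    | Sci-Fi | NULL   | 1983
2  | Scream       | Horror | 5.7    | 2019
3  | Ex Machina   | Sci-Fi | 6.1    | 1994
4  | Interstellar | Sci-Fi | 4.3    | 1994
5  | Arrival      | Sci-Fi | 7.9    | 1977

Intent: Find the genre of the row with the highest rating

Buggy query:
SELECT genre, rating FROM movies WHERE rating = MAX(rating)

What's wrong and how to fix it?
Bug: WHERE is evaluated per row; an aggregate over the whole table isn't defined there

Fix: Use a subquery: WHERE rating = (SELECT MAX(rating) FROM movies)

Corrected query:
SELECT genre, rating FROM movies WHERE rating = (SELECT MAX(rating) FROM movies)

Result:
genre  | rating
-------+-------
Sci-Fi | 7.9   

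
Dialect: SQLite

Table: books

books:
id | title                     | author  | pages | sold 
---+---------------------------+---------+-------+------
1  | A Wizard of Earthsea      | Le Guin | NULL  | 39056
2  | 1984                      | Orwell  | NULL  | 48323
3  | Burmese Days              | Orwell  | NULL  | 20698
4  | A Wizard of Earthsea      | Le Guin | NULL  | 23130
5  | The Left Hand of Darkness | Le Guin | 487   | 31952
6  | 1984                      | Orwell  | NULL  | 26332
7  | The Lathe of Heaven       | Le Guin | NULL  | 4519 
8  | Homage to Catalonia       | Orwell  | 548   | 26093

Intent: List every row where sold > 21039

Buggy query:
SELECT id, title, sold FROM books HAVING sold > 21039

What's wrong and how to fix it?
Bug: This is a non-aggregate query (no GROUP BY, no aggregates), so in SQLite the HAVING clause is invalid here; a row-level condition belongs in WHERE

Fix: Use WHERE for row-level filtering

Corrected query:
SELECT id, title, sold FROM books WHERE sold > 21039

Result:
id | title                     | sold 
---+---------------------------+------
1  | A Wizard of Earthsea      | 39056
2  | 1984                      | 48323
4  | A Wizard of Earthsea      | 23130
5  | The Left Hand of Darkness | 31952
6  | 1984                      | 26332
8  | Homage to Catalonia       | 26093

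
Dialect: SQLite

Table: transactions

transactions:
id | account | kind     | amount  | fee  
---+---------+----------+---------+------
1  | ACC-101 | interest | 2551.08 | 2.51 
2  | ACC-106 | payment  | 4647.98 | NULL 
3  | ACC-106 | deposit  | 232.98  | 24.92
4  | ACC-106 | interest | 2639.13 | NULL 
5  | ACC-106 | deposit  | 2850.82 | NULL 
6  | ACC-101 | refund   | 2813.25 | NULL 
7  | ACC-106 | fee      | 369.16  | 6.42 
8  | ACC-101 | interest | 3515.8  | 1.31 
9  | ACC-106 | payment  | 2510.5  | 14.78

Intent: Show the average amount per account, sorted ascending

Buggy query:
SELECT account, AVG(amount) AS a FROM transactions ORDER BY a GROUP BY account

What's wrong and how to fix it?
Bug: ORDER BY appears before GROUP BY; SQL clause order requires GROUP BY first

Fix: Reorder: SELECT … FROM … GROUP BY … ORDER BY …

Corrected query:
SELECT account, AVG(amount) AS a FROM transactions GROUP BY account ORDER BY a

Result:
account | a          
--------+------------
ACC-106 | 2208.428333
ACC-101 | 2960.043333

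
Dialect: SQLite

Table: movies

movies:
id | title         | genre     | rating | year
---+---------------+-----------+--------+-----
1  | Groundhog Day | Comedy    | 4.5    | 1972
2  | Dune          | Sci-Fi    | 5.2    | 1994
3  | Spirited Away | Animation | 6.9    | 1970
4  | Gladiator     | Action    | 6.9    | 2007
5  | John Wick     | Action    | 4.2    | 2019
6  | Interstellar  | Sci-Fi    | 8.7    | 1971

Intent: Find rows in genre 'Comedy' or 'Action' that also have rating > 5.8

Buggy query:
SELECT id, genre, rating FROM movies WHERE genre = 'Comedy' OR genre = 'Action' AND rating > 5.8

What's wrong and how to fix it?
Bug: AND binds tighter than OR, so this parses as genre = 'Comedy' OR (genre = 'Action' AND rating > 5.8)

Fix: Add parentheses around the OR so the AND applies to both alternatives

Corrected query:
SELECT id, genre, rating FROM movies WHERE (genre = 'Comedy' OR genre = 'Action') AND rating > 5.8

Result:
id | genre  | rating
---+--------+-------
4  | Action | 6.9   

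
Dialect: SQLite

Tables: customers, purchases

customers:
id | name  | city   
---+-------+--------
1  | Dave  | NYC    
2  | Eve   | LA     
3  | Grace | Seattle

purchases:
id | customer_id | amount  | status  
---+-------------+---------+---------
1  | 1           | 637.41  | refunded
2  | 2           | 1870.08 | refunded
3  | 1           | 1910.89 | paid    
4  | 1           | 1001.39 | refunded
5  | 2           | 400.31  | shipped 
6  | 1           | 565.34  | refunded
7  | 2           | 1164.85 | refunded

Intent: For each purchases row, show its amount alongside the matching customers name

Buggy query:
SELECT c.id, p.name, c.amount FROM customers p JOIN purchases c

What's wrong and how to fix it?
Bug: JOIN with no ON clause produces a cartesian product; every purchases row pairs with every customers row

Fix: Add ON c.customer_id = p.id to the JOIN

Corrected query:
SELECT c.id, p.name, c.amount FROM customers p JOIN purchases c ON c.customer_id = p.id

Result:
id | name | amount 
---+------+--------
1  | Dave | 637.41 
2  | Eve  | 1870.08
3  | Dave | 1910.89
4  | Dave | 1001.39
5  | Eve  | 400.31 
6  | Dave | 565.34 
7  | Eve  | 1164.85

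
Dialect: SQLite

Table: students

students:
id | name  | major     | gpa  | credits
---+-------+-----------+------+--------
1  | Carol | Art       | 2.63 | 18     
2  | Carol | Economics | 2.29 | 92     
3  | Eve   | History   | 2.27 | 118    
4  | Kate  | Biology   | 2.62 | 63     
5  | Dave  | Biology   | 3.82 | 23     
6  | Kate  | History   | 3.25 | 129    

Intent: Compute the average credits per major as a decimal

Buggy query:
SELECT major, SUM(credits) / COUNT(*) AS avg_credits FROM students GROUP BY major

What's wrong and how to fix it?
Bug: Both operands are integers, so '/' performs integer division and truncates

Fix: Cast one side to REAL so the division keeps the fractional part

Corrected query:
SELECT major, SUM(credits) * 1.0 / COUNT(*) AS avg_credits FROM students GROUP BY major

Result:
major     | avg_credits
----------+------------
Art       | 18         
Biology   | 43         
Economics | 92         
History   | 123.5      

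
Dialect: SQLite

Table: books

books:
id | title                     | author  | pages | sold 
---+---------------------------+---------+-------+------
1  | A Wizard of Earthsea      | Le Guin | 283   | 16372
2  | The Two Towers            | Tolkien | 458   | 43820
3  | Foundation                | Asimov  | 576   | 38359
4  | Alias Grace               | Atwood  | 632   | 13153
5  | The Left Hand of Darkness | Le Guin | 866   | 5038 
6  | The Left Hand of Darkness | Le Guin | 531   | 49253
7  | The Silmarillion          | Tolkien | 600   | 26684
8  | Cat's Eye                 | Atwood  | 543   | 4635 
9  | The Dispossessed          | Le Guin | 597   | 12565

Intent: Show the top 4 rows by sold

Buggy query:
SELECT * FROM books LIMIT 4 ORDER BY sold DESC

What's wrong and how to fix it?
Bug: LIMIT must come after ORDER BY

Fix: Swap the clauses: ORDER BY first, then LIMIT

Corrected query:
SELECT * FROM books ORDER BY sold DESC LIMIT 4

Result:
id | title                     | author  | pages | sold 
---+---------------------------+---------+-------+------
6  | The Left Hand of Darkness | Le Guin | 531   | 49253
2  | The Two Towers            | Tolkien | 458   | 43820
3  | Foundation                | Asimov  | 576   | 38359
7  | The Silmarillion          | Tolkien | 600   | 26684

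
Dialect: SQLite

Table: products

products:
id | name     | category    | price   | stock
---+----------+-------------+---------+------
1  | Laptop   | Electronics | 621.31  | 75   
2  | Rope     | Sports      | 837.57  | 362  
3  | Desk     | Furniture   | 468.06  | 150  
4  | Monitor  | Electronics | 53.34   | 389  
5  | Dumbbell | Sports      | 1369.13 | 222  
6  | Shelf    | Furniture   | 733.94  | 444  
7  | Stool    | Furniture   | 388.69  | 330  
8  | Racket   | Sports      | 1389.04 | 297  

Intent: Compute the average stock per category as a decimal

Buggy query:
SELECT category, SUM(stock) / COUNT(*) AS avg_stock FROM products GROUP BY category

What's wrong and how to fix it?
Bug: SUM(stock) and COUNT(*) are both integers; the division truncates the fractional part

Fix: Multiply by 1.0 (or CAST to REAL) to force floating-point division

Corrected query:
SELECT category, SUM(stock) * 1.0 / COUNT(*) AS avg_stock FROM products GROUP BY category

Result:
category    | avg_stock 
------------+-----------
Electronics | 232       
Furniture   | 308       
Sports      | 293.666667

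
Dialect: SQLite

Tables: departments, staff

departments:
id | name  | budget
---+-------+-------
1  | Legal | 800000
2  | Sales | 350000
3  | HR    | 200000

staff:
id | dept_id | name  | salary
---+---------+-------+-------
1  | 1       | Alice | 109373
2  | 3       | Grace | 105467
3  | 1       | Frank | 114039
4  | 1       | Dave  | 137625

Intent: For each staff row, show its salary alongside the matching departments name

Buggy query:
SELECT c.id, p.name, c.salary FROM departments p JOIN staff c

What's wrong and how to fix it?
Bug: Missing join condition: each staff row is matched to all departments rows instead of just its own

Fix: Specify the join condition linking the foreign key to the parent id

Corrected query:
SELECT c.id, p.name, c.salary FROM departments p JOIN staff c ON c.dept_id = p.id

Result:
id | name  | salary
---+-------+-------
1  | Legal | 109373
2  | HR    | 105467
3  | Legal | 114039
4  | Legal | 137625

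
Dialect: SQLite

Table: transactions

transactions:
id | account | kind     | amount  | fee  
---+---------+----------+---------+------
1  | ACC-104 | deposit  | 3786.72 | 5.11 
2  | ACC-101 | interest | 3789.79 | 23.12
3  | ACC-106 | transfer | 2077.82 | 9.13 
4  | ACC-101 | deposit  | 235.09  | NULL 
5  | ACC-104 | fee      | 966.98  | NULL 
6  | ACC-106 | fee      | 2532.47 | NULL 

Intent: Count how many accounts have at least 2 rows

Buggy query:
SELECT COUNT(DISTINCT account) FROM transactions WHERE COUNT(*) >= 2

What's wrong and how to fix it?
Bug: COUNT(*) cannot appear in WHERE; the per-group count doesn't exist yet

Fix: Group first with HAVING COUNT(*) >= 2, then COUNT the resulting groups

Corrected query:
SELECT COUNT(*) FROM (SELECT account FROM transactions GROUP BY account HAVING COUNT(*) >= 2)

Result:
COUNT(*)
--------
3       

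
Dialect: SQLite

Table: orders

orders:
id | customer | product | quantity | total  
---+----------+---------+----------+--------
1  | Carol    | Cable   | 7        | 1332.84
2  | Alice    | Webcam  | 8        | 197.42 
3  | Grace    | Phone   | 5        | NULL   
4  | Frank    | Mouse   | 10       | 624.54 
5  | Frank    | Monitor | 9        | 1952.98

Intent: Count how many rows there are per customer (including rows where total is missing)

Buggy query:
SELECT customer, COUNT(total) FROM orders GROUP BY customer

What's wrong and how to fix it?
Bug: COUNT(column) counts non-NULL values only; rows with NULL total aren't counted

Fix: Use COUNT(*) to count all rows regardless of NULL

Corrected query:
SELECT customer, COUNT(*) FROM orders GROUP BY customer

Result:
customer | COUNT(*)
---------+---------
Alice    | 1       
Carol    | 1       
Frank    | 2       
Grace    | 1       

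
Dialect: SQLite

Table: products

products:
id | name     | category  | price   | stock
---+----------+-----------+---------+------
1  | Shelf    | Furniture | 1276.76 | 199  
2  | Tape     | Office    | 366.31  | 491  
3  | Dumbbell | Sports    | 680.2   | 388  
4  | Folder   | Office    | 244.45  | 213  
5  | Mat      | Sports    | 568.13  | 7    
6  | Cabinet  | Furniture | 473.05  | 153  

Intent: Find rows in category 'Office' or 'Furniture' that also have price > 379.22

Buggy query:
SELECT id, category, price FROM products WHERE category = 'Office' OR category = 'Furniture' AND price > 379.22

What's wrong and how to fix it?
Bug: Without parentheses, AND is evaluated before OR, so the price filter only applies to the 'Furniture' branch

Fix: Add parentheses around the OR so the AND applies to both alternatives

Corrected query:
SELECT id, category, price FROM products WHERE (category = 'Office' OR category = 'Furniture') AND price > 379.22

Result:
id | category  | price  
---+-----------+--------
1  | Furniture | 1276.76
6  | Furniture | 473.05 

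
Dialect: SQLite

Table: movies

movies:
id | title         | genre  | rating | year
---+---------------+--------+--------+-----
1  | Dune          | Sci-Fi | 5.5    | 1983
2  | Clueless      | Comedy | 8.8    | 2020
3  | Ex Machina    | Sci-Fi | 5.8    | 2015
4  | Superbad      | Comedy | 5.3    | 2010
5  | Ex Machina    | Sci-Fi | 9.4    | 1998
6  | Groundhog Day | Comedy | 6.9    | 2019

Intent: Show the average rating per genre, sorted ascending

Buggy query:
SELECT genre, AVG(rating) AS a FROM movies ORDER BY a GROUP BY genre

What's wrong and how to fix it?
Bug: GROUP BY must precede ORDER BY

Fix: Move ORDER BY to the end, after GROUP BY

Corrected query:
SELECT genre, AVG(rating) AS a FROM movies GROUP BY genre ORDER BY a

Result:
genre  | a  
-------+----
Sci-Fi | 6.9
Comedy | 7  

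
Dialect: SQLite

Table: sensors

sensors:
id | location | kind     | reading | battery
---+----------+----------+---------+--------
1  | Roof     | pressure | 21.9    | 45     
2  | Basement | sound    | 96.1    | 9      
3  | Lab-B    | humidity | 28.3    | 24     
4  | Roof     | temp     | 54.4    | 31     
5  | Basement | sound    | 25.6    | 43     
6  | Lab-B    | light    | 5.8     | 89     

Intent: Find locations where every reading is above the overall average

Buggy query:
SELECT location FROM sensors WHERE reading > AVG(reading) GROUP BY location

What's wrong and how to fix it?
Bug: AVG() is an aggregate; it can't sit directly in WHERE

Fix: Compute the overall average in a scalar subquery and compare each group's MIN against it in HAVING

Corrected query:
SELECT location FROM sensors GROUP BY location HAVING MIN(reading) > (SELECT AVG(reading) FROM sensors)

Result:
(no rows)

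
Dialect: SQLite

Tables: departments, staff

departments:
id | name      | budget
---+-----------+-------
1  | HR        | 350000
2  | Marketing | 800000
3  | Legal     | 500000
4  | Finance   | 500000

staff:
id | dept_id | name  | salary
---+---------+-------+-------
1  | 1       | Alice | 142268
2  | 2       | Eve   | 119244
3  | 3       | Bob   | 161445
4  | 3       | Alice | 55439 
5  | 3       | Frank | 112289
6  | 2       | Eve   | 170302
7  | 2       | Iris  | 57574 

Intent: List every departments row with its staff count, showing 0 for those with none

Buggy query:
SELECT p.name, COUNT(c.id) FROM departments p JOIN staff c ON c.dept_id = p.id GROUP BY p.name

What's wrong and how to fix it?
Bug: An inner join excludes parents with zero children

Fix: Switch to LEFT JOIN to retain unmatched parent rows

Corrected query:
SELECT p.name, COUNT(c.id) FROM departments p LEFT JOIN staff c ON c.dept_id = p.id GROUP BY p.name

Result:
name      | COUNT(c.id)
----------+------------
Finance   | 0          
HR        | 1          
Legal     | 3          
Marketing | 3          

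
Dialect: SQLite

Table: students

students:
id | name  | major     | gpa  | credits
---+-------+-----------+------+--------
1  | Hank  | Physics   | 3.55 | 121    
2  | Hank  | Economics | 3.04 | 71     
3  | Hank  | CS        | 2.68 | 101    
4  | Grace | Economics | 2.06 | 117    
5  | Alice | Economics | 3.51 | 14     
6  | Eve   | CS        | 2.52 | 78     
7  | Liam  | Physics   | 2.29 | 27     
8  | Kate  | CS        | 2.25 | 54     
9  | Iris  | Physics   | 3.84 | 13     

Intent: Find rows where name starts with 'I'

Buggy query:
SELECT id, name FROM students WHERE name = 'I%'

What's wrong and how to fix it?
Bug: '=' compares the literal string including the % character; pattern matching needs LIKE

Fix: Use LIKE for wildcard pattern matching

Corrected query:
SELECT id, name FROM students WHERE name LIKE 'I%'

Result:
id | name
---+-----
9  | Iris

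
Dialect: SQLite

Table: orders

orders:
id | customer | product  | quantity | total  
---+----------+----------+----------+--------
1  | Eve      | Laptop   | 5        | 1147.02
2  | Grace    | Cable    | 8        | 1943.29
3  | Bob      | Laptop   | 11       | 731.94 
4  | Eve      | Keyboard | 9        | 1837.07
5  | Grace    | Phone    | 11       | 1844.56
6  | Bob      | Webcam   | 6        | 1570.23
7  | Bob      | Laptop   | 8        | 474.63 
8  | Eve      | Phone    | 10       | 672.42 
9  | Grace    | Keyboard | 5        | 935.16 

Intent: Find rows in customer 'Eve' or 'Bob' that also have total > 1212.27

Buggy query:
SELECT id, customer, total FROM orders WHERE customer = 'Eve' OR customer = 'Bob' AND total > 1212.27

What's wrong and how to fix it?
Bug: AND binds tighter than OR, so this parses as customer = 'Eve' OR (customer = 'Bob' AND total > 1212.27)

Fix: Group the OR with parentheses (or use IN), then AND the threshold

Corrected query:
SELECT id, customer, total FROM orders WHERE (customer = 'Eve' OR customer = 'Bob') AND total > 1212.27

Result:
id | customer | total  
---+----------+--------
4  | Eve      | 1837.07
6  | Bob      | 1570.23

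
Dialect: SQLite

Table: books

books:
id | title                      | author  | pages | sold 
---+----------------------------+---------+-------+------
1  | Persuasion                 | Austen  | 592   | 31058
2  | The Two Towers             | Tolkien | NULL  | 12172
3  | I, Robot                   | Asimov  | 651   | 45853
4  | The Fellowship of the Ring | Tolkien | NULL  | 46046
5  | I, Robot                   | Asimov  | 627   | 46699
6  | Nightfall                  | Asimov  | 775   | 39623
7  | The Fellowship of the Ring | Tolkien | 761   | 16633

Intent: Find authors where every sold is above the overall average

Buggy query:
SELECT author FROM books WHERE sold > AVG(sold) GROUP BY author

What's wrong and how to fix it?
Bug: AVG() is an aggregate; it can't sit directly in WHERE

Fix: Compute the overall average in a scalar subquery and compare each group's MIN against it in HAVING

Corrected query:
SELECT author FROM books GROUP BY author HAVING MIN(sold) > (SELECT AVG(sold) FROM books)

Result:
author
------
Asimov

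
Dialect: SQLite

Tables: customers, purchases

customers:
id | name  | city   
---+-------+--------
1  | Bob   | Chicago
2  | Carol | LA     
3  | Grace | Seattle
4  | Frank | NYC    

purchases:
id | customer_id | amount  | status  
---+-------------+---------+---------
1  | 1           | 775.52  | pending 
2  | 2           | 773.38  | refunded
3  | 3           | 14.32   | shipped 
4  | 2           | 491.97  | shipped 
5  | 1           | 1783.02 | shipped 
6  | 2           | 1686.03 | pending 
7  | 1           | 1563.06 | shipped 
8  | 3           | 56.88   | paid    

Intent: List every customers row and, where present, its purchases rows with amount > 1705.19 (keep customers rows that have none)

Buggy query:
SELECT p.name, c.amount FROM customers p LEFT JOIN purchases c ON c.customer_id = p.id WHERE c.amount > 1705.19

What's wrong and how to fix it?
Bug: A WHERE condition on the right-hand table after LEFT JOIN drops unmatched parents

Fix: Move the right-table condition into the ON clause so unmatched parents are kept

Corrected query:
SELECT p.name, c.amount FROM customers p LEFT JOIN purchases c ON c.customer_id = p.id AND c.amount > 1705.19

Result:
name  | amount 
------+--------
Bob   | 1783.02
Carol | NULL   
Grace | NULL   
Frank | NULL   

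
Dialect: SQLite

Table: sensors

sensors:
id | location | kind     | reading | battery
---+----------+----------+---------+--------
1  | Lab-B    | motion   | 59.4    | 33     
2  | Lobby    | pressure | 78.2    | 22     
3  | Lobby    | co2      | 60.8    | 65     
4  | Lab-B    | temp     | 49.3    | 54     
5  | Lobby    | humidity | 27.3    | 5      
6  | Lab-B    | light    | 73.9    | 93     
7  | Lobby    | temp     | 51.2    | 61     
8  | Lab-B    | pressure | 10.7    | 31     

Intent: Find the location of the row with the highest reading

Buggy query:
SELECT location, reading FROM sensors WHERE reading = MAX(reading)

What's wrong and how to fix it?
Bug: WHERE is evaluated per row; an aggregate over the whole table isn't defined there

Fix: Use a subquery: WHERE reading = (SELECT MAX(reading) FROM sensors)

Corrected query:
SELECT location, reading FROM sensors WHERE reading = (SELECT MAX(reading) FROM sensors)

Result:
location | reading
---------+--------
Lobby    | 78.2   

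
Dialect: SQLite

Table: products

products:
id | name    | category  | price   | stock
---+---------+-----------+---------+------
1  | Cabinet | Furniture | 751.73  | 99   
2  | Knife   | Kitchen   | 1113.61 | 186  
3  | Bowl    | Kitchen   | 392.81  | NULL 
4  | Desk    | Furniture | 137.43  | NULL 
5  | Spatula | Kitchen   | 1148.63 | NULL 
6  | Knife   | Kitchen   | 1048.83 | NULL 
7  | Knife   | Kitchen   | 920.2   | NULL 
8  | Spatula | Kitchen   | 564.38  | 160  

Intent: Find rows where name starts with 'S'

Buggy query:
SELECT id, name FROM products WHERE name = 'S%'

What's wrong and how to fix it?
Bug: '=' compares the literal string including the % character; pattern matching needs LIKE

Fix: Replace '=' with LIKE so 'S%' is treated as a pattern

Corrected query:
SELECT id, name FROM products WHERE name LIKE 'S%'

Result:
id | name   
---+--------
5  | Spatula
8  | Spatula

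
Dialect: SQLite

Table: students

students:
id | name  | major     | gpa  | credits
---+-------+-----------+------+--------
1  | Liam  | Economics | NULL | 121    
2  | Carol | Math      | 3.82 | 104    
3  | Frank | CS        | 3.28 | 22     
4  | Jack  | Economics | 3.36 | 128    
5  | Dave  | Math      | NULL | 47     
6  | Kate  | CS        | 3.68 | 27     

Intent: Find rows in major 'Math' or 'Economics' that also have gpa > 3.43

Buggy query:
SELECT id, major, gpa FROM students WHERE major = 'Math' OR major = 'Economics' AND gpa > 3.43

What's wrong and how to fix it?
Bug: AND binds tighter than OR, so this parses as major = 'Math' OR (major = 'Economics' AND gpa > 3.43)

Fix: Add parentheses around the OR so the AND applies to both alternatives

Corrected query:
SELECT id, major, gpa FROM students WHERE (major = 'Math' OR major = 'Economics') AND gpa > 3.43

Result:
id | major | gpa 
---+-------+-----
2  | Math  | 3.82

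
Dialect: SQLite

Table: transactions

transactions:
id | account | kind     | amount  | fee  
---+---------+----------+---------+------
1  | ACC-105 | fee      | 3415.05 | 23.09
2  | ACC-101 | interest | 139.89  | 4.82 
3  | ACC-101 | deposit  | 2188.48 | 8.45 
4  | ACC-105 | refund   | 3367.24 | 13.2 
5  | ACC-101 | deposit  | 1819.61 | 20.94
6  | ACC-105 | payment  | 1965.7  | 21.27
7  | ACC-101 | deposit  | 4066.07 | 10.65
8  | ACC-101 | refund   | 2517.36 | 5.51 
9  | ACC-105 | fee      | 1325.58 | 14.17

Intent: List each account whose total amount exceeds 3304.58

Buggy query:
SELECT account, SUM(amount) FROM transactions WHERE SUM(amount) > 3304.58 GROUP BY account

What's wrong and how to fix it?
Bug: SUM(amount) is an aggregate, but WHERE filters rows before aggregation

Fix: Move the aggregate condition to a HAVING clause

Corrected query:
SELECT account, SUM(amount) FROM transactions GROUP BY account HAVING SUM(amount) > 3304.58

Result:
account | SUM(amount)
--------+------------
ACC-101 | 10731.41   
ACC-105 | 10073.57   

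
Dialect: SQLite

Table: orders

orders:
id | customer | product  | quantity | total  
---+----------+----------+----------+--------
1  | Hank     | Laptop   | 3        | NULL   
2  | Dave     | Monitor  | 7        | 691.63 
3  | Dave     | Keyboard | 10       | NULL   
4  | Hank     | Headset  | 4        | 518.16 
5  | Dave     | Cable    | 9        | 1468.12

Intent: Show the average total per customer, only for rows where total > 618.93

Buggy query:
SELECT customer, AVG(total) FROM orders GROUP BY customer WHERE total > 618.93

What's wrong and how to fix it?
Bug: WHERE cannot follow GROUP BY

Fix: Place WHERE between FROM and GROUP BY

Corrected query:
SELECT customer, AVG(total) FROM orders WHERE total > 618.93 GROUP BY customer

Result:
customer | AVG(total)
---------+-----------
Dave     | 1079.875  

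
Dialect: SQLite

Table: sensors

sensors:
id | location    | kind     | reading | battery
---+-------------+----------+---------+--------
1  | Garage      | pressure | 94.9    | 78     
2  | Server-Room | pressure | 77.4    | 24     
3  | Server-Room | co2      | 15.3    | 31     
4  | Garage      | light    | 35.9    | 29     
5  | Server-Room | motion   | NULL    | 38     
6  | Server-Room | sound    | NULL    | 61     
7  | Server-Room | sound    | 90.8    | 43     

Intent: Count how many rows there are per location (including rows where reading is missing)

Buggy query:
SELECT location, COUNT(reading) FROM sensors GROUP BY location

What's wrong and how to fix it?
Bug: COUNT(column) counts non-NULL values only; rows with NULL reading aren't counted

Fix: Replace COUNT(reading) with COUNT(*)

Corrected query:
SELECT location, COUNT(*) FROM sensors GROUP BY location

Result:
location    | COUNT(*)
------------+---------
Garage      | 2       
Server-Room | 5       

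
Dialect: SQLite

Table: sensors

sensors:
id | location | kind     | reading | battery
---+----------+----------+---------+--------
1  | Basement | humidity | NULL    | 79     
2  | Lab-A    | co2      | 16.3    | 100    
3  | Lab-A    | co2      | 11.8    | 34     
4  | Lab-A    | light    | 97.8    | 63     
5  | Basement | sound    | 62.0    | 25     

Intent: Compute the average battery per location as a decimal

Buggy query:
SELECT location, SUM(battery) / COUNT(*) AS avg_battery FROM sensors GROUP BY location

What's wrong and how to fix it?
Bug: Both operands are integers, so '/' performs integer division and truncates

Fix: Multiply by 1.0 (or CAST to REAL) to force floating-point division

Corrected query:
SELECT location, SUM(battery) * 1.0 / COUNT(*) AS avg_battery FROM sensors GROUP BY location

Result:
location | avg_battery
---------+------------
Basement | 52         
Lab-A    | 65.666667  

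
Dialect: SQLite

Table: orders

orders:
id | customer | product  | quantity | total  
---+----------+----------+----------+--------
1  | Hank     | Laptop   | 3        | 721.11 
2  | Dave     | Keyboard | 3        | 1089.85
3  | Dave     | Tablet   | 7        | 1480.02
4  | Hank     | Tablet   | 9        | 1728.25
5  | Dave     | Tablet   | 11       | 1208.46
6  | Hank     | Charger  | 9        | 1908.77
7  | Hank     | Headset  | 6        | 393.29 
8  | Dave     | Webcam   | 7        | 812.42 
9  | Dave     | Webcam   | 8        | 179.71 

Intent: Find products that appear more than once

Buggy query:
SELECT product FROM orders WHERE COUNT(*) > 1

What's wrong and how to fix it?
Bug: WHERE can't reference COUNT(*); aggregates are computed after WHERE

Fix: Group first, then use HAVING for the count condition

Corrected query:
SELECT product FROM orders GROUP BY product HAVING COUNT(*) > 1

Result:
product
-------
Tablet 
Webcam 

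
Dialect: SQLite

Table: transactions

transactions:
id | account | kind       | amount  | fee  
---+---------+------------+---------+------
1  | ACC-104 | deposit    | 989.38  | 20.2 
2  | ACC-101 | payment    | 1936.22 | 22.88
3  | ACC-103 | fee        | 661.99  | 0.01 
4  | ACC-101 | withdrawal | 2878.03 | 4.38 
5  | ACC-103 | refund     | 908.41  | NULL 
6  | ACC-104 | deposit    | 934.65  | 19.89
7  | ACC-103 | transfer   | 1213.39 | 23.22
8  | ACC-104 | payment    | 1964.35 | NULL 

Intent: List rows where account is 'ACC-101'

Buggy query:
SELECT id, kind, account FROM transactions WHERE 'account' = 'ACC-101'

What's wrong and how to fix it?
Bug: Single quotes denote string literals in SQL; the column name is being compared as a constant string

Fix: Reference the column as account without single quotes

Corrected query:
SELECT id, kind, account FROM transactions WHERE account = 'ACC-101'

Result:
id | kind       | account
---+------------+--------
2  | payment    | ACC-101
4  | withdrawal | ACC-101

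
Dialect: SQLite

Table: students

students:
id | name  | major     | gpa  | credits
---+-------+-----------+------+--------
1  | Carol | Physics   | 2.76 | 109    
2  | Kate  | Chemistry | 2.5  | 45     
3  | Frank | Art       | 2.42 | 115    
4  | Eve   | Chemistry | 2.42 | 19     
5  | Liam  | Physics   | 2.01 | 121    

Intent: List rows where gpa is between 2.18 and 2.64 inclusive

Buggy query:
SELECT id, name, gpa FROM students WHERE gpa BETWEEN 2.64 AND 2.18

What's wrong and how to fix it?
Bug: BETWEEN expects the lower bound first; with 2.64 AND 2.18 the range is empty

Fix: Write BETWEEN 2.18 AND 2.64

Corrected query:
SELECT id, name, gpa FROM students WHERE gpa BETWEEN 2.18 AND 2.64

Result:
id | name  | gpa 
---+-------+-----
2  | Kate  | 2.5 
3  | Frank | 2.42
4  | Eve   | 2.42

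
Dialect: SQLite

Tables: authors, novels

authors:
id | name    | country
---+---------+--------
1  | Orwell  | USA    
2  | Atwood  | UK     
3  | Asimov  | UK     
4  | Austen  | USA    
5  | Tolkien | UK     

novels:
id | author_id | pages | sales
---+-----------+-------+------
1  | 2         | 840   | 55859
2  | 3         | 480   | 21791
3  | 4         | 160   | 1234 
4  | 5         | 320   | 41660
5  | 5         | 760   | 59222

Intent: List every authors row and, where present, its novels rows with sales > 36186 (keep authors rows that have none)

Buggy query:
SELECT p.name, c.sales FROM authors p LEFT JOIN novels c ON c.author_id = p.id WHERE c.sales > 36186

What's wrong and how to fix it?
Bug: A WHERE condition on the right-hand table after LEFT JOIN drops unmatched parents

Fix: Move the right-table condition into the ON clause so unmatched parents are kept

Corrected query:
SELECT p.name, c.sales FROM authors p LEFT JOIN novels c ON c.author_id = p.id AND c.sales > 36186

Result:
name    | sales
--------+------
Orwell  | NULL 
Atwood  | 55859
Asimov  | NULL 
Austen  | NULL 
Tolkien | 41660
Tolkien | 59222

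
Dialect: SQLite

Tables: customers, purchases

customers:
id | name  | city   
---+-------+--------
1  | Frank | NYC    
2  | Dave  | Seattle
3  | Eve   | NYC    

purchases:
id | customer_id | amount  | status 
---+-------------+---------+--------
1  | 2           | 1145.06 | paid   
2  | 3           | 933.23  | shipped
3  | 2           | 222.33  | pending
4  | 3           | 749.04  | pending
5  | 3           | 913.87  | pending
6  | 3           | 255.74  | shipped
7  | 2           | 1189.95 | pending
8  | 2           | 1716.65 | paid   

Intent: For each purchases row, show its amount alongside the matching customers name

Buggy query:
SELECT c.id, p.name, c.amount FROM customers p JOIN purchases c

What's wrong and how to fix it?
Bug: JOIN with no ON clause produces a cartesian product; every purchases row pairs with every customers row

Fix: Specify the join condition linking the foreign key to the parent id

Corrected query:
SELECT c.id, p.name, c.amount FROM customers p JOIN purchases c ON c.customer_id = p.id

Result:
id | name | amount 
---+------+--------
1  | Dave | 1145.06
2  | Eve  | 933.23 
3  | Dave | 222.33 
4  | Eve  | 749.04 
5  | Eve  | 913.87 
6  | Eve  | 255.74 
7  | Dave | 1189.95
8  | Dave | 1716.65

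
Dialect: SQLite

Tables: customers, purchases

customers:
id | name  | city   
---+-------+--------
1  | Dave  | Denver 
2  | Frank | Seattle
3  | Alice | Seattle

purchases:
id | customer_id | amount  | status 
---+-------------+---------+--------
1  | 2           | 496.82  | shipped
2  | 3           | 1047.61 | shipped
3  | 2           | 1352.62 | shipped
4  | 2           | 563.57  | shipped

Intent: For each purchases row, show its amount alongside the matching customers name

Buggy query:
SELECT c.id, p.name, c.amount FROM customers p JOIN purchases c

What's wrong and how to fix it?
Bug: JOIN with no ON clause produces a cartesian product; every purchases row pairs with every customers row

Fix: Specify the join condition linking the foreign key to the parent id

Corrected query:
SELECT c.id, p.name, c.amount FROM customers p JOIN purchases c ON c.customer_id = p.id

Result:
id | name  | amount 
---+-------+--------
1  | Frank | 496.82 
2  | Alice | 1047.61
3  | Frank | 1352.62
4  | Frank | 563.57 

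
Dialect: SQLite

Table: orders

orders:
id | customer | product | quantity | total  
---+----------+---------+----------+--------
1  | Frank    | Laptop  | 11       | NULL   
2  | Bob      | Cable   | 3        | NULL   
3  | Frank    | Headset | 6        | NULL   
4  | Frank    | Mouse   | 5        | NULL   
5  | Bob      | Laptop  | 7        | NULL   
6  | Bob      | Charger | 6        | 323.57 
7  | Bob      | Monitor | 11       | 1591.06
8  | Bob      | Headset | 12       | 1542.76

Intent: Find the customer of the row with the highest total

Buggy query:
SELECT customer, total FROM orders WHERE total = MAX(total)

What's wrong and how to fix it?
Bug: WHERE is evaluated per row; an aggregate over the whole table isn't defined there

Fix: Use a subquery: WHERE total = (SELECT MAX(total) FROM orders)

Corrected query:
SELECT customer, total FROM orders WHERE total = (SELECT MAX(total) FROM orders)

Result:
customer | total  
---------+--------
Bob      | 1591.06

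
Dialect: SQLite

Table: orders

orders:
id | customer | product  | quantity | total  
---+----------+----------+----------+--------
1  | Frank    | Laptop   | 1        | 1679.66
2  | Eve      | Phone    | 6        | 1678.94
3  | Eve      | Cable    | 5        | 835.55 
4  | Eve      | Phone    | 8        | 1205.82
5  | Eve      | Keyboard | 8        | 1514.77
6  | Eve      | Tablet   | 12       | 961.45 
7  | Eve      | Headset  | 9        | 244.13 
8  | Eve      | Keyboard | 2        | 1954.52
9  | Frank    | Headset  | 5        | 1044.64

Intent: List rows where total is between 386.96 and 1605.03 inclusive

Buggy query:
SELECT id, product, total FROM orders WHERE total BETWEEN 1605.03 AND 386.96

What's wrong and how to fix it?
Bug: BETWEEN expects the lower bound first; with 1605.03 AND 386.96 the range is empty

Fix: Swap the bounds so the smaller value comes first

Corrected query:
SELECT id, product, total FROM orders WHERE total BETWEEN 386.96 AND 1605.03

Result:
id | product  | total  
---+----------+--------
3  | Cable    | 835.55 
4  | Phone    | 1205.82
5  | Keyboard | 1514.77
6  | Tablet   | 961.45 
9  | Headset  | 1044.64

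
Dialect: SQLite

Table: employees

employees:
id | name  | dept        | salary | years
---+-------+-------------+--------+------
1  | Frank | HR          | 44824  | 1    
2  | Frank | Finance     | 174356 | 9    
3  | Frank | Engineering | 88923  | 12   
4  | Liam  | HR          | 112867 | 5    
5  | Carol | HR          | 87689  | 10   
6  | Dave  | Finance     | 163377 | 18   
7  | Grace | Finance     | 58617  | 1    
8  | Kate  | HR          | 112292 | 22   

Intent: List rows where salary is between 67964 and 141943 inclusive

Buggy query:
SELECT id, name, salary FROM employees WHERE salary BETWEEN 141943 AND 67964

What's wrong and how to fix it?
Bug: BETWEEN expects the lower bound first; with 141943 AND 67964 the range is empty

Fix: Swap the bounds so the smaller value comes first

Corrected query:
SELECT id, name, salary FROM employees WHERE salary BETWEEN 67964 AND 141943

Result:
id | name  | salary
---+-------+-------
3  | Frank | 88923 
4  | Liam  | 112867
5  | Carol | 87689 
8  | Kate  | 112292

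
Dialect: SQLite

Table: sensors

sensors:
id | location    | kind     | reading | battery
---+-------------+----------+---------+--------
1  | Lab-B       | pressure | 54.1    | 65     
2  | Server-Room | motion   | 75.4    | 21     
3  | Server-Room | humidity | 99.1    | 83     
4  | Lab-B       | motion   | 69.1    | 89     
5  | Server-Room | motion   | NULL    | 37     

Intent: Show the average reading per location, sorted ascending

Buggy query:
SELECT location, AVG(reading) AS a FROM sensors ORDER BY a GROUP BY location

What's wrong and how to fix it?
Bug: GROUP BY must precede ORDER BY

Fix: Reorder: SELECT … FROM … GROUP BY … ORDER BY …

Corrected query:
SELECT location, AVG(reading) AS a FROM sensors GROUP BY location ORDER BY a

Result:
location    | a    
------------+------
Lab-B       | 61.6 
Server-Room | 87.25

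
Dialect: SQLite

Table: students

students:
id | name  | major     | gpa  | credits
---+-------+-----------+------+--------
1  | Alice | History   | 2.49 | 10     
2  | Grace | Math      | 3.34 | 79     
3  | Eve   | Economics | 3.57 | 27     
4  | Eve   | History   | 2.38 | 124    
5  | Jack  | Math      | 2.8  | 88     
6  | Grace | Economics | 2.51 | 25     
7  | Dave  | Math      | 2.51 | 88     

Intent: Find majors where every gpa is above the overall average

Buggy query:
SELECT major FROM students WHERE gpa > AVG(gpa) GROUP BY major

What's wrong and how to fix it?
Bug: AVG() is an aggregate; it can't sit directly in WHERE

Fix: Compute the overall average in a scalar subquery and compare each group's MIN against it in HAVING

Corrected query:
SELECT major FROM students GROUP BY major HAVING MIN(gpa) > (SELECT AVG(gpa) FROM students)

Result:
(no rows)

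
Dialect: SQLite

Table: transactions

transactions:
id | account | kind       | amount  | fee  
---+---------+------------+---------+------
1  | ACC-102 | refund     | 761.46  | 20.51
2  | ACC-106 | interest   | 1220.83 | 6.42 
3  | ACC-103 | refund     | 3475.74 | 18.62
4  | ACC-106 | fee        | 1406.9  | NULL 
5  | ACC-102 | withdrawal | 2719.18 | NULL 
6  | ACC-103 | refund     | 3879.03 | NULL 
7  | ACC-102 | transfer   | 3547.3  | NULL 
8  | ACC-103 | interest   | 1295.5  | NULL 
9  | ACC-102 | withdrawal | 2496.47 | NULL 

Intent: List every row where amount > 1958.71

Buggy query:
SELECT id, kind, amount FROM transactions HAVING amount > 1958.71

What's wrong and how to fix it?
Bug: This is a non-aggregate query (no GROUP BY, no aggregates), so in SQLite the HAVING clause is invalid here; a row-level condition belongs in WHERE

Fix: Replace HAVING with WHERE since the condition applies to individual rows

Corrected query:
SELECT id, kind, amount FROM transactions WHERE amount > 1958.71

Result:
id | kind       | amount 
---+------------+--------
3  | refund     | 3475.74
5  | withdrawal | 2719.18
6  | refund     | 3879.03
7  | transfer   | 3547.3 
9  | withdrawal | 2496.47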